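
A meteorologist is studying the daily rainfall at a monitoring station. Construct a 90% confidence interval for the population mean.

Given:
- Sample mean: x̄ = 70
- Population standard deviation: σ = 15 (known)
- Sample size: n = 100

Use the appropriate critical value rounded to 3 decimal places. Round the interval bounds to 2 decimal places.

The population standard deviation σ is known, so use a z-interval (standard normal critical value).

For 90% confidence, z* = 1.645 (from standard normal table)

Standard error: SE = σ/√n = 15/√100 = 1.500000

Margin of error: E = z* × SE = 1.645 × 1.500000 = 2.4675

Z-interval: x̄ ± E = 70 ± 2.4675 = (67.5325, 72.4675)

Rounded to 2 decimal places:

(67.53, 72.47)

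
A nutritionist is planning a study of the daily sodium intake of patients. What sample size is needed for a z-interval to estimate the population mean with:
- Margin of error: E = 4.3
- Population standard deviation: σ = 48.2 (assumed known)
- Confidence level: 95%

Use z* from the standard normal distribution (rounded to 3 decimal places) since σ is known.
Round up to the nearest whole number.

Using z* since population σ is known (z-interval formula).

For 95% confidence, z* = 1.96 (from standard normal table)

Sample size formula for z-interval: n = (z*σ/E)²

n = (1.96 × 48.2 / 4.3)²
  = (21.970233)²
  = 482.6911

Round up to the nearest whole number: n = 483

483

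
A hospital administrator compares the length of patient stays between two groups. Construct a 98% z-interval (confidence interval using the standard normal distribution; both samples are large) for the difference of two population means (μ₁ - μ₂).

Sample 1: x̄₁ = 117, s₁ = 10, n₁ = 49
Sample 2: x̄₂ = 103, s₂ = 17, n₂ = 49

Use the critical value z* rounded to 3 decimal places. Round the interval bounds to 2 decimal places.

Both samples are large (n₁ = 49 ≥ 30, n₂ = 49 ≥ 30), so a z-interval for the difference of means applies.

Point estimate: x̄₁ - x̄₂ = 117 - 103 = 14

Standard error: SE = √(s₁²/n₁ + s₂²/n₂)
= √(10²/49 + 17²/49)
= √(2.040816 + 5.897959)
= 2.817583

For 98% confidence, z* = 2.326 (from standard normal table)
Margin of error: E = z* × SE = 2.326 × 2.817583 = 6.5537

Z-interval: (x̄₁ - x̄₂) ± E = 14 ± 6.5537 = (7.4463, 20.5537)

Rounded to 2 decimal places:

(7.45, 20.55)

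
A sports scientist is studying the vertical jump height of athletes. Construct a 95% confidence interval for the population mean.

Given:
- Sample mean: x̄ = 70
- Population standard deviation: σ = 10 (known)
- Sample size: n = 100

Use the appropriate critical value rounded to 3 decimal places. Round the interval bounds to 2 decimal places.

The population standard deviation σ is known, so use a z-interval (standard normal critical value).

For 95% confidence, z* = 1.96 (from standard normal table)

Standard error: SE = σ/√n = 10/√100 = 1.000000

Margin of error: E = z* × SE = 1.96 × 1.000000 = 1.9600

Z-interval: x̄ ± E = 70 ± 1.9600 = (68.0400, 71.9600)

Rounded to 2 decimal places:

(68.04, 71.96)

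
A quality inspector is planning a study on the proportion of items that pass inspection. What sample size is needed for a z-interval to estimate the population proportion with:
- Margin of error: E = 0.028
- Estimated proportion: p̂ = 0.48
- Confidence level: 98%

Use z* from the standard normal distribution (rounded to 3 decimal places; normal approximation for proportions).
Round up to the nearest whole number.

Using z* for proportion z-interval (normal approximation).

For 98% confidence, z* = 2.326 (from standard normal table)

Sample size formula for proportion z-interval: n = z*²p̂(1-p̂)/E²

n = 2.326² × 0.48 × 0.52 / 0.028²
  = 5.410276 × 0.2496 / 0.000784
  = 1722.4552

Round up to the nearest whole number: n = 1723

1723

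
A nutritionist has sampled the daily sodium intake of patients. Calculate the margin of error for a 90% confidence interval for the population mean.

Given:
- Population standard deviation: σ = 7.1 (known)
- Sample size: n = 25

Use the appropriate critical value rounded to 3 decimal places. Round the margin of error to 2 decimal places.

The population standard deviation σ is known, so use the z-interval margin of error formula.

For 90% confidence, z* = 1.645 (from standard normal table)

Margin of error formula for z-interval: E = z* × σ/√n

E = 1.645 × 7.1/√25
  = 1.645 × 1.420000
  = 2.3359

Rounded to 2 decimal places:

2.34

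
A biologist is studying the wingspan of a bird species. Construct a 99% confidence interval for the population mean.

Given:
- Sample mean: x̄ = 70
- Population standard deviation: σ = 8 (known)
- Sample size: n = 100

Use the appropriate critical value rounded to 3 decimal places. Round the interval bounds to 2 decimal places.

The population standard deviation σ is known, so use a z-interval (standard normal critical value).

For 99% confidence, z* = 2.576 (from standard normal table)

Standard error: SE = σ/√n = 8/√100 = 0.800000

Margin of error: E = z* × SE = 2.576 × 0.800000 = 2.0608

Z-interval: x̄ ± E = 70 ± 2.0608 = (67.9392, 72.0608)

Rounded to 2 decimal places:

(67.94, 72.06)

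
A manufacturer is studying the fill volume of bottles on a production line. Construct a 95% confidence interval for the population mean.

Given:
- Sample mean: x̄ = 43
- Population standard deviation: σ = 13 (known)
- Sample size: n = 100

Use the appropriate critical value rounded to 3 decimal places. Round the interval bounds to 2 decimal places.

The population standard deviation σ is known, so use a z-interval (standard normal critical value).

For 95% confidence, z* = 1.96 (from standard normal table)

Standard error: SE = σ/√n = 13/√100 = 1.300000

Margin of error: E = z* × SE = 1.96 × 1.300000 = 2.5480

Z-interval: x̄ ± E = 43 ± 2.5480 = (40.4520, 45.5480)

Rounded to 2 decimal places:

(40.45, 45.55)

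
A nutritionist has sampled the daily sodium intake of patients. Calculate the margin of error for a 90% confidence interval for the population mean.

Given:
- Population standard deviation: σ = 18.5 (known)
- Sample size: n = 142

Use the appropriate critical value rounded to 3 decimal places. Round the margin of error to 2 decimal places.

The population standard deviation σ is known, so use the z-interval margin of error formula.

For 90% confidence, z* = 1.645 (from standard normal table)

Margin of error formula for z-interval: E = z* × σ/√n

E = 1.645 × 18.5/√142
  = 1.645 × 1.552486
  = 2.5538

Rounded to 2 decimal places:

2.55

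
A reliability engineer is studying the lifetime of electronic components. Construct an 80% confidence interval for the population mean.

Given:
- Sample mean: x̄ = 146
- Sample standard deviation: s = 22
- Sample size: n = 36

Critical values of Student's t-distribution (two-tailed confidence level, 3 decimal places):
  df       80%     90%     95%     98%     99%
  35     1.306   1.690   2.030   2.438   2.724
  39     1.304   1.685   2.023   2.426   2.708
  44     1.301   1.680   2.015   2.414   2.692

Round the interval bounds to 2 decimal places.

The population standard deviation σ is unknown (only the sample standard deviation s is given), so use a t-interval with df = n - 1 = 36 - 1 = 35.

For 80% confidence with df = 35, t* = 1.306 (from t-table)

Standard error: SE = s/√n = 22/√36 = 3.666667

Margin of error: E = t* × SE = 1.306 × 3.666667 = 4.7887

T-interval: x̄ ± E = 146 ± 4.7887 = (141.2113, 150.7887)

Rounded to 2 decimal places:

(141.21, 150.79)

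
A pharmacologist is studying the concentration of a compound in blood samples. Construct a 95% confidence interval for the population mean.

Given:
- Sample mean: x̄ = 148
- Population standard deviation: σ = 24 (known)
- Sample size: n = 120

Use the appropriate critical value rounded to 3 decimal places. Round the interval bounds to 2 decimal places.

The population standard deviation σ is known, so use a z-interval (standard normal critical value).

For 95% confidence, z* = 1.96 (from standard normal table)

Standard error: SE = σ/√n = 24/√120 = 2.190890

Margin of error: E = z* × SE = 1.96 × 2.190890 = 4.2941

Z-interval: x̄ ± E = 148 ± 4.2941 = (143.7059, 152.2941)

Rounded to 2 decimal places:

(143.71, 152.29)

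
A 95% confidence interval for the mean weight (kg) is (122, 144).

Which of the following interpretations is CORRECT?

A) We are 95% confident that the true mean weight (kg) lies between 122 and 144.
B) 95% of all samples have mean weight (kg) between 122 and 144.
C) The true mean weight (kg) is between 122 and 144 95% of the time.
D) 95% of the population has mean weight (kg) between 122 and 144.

A confidence interval represents our confidence in the procedure, not a probability statement about the parameter.

Key concept: If we repeated this sampling process many times and computed a 95% CI each time, about 95% of those intervals would contain the true population parameter.

For this specific interval (122, 144):
- Midpoint (point estimate): 133
- Margin of error: 11

The correct interpretation is the one stating confidence that the true parameter lies in the interval — option A.

A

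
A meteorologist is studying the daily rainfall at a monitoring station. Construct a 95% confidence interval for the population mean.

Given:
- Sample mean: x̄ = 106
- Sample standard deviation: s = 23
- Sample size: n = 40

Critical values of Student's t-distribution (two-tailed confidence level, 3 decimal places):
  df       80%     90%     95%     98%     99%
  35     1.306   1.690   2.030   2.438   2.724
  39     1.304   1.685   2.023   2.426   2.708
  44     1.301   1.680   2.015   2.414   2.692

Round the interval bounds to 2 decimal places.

The population standard deviation σ is unknown (only the sample standard deviation s is given), so use a t-interval with df = n - 1 = 40 - 1 = 39.

For 95% confidence with df = 39, t* = 2.023 (from t-table)

Standard error: SE = s/√n = 23/√40 = 3.636619

Margin of error: E = t* × SE = 2.023 × 3.636619 = 7.3569

T-interval: x̄ ± E = 106 ± 7.3569 = (98.6431, 113.3569)

Rounded to 2 decimal places:

(98.64, 113.36)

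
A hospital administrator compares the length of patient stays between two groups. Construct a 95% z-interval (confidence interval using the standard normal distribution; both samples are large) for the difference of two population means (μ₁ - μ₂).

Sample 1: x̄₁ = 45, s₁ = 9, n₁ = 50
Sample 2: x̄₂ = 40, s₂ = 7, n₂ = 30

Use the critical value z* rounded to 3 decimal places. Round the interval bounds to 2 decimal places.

Both samples are large (n₁ = 50 ≥ 30, n₂ = 30 ≥ 30), so a z-interval for the difference of means applies.

Point estimate: x̄₁ - x̄₂ = 45 - 40 = 5

Standard error: SE = √(s₁²/n₁ + s₂²/n₂)
= √(9²/50 + 7²/30)
= √(1.620000 + 1.633333)
= 1.803700

For 95% confidence, z* = 1.96 (from standard normal table)
Margin of error: E = z* × SE = 1.96 × 1.803700 = 3.5353

Z-interval: (x̄₁ - x̄₂) ± E = 5 ± 3.5353 = (1.4647, 8.5353)

Rounded to 2 decimal places:

(1.46, 8.54)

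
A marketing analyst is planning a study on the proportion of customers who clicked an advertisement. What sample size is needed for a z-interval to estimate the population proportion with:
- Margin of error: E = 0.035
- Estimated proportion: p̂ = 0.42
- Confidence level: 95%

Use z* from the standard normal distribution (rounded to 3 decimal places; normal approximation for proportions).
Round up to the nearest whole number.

Using z* for proportion z-interval (normal approximation).

For 95% confidence, z* = 1.96 (from standard normal table)

Sample size formula for proportion z-interval: n = z*²p̂(1-p̂)/E²

n = 1.96² × 0.42 × 0.58 / 0.035²
  = 3.8416 × 0.2436 / 0.001225
  = 763.9296

Round up to the nearest whole number: n = 764

764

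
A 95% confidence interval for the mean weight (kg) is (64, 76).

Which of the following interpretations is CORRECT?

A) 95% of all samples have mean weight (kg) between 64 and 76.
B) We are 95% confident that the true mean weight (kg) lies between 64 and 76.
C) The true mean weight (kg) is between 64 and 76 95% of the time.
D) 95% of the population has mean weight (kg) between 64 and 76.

A confidence interval represents our confidence in the procedure, not a probability statement about the parameter.

Key concept: If we repeated this sampling process many times and computed a 95% CI each time, about 95% of those intervals would contain the true population parameter.

For this specific interval (64, 76):
- Midpoint (point estimate): 70
- Margin of error: 6

The correct interpretation is the one stating confidence that the true parameter lies in the interval — option B.

B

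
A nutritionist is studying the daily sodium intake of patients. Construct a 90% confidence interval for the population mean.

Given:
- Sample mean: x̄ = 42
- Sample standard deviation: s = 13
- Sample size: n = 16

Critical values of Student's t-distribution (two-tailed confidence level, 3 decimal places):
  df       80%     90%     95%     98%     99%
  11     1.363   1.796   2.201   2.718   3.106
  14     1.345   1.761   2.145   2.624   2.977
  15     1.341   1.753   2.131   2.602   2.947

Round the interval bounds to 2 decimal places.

The population standard deviation σ is unknown (only the sample standard deviation s is given), so use a t-interval with df = n - 1 = 16 - 1 = 15.

For 90% confidence with df = 15, t* = 1.753 (from t-table)

Standard error: SE = s/√n = 13/√16 = 3.250000

Margin of error: E = t* × SE = 1.753 × 3.250000 = 5.6972

T-interval: x̄ ± E = 42 ± 5.6972 = (36.3028, 47.6972)

Rounded to 2 decimal places:

(36.30, 47.70)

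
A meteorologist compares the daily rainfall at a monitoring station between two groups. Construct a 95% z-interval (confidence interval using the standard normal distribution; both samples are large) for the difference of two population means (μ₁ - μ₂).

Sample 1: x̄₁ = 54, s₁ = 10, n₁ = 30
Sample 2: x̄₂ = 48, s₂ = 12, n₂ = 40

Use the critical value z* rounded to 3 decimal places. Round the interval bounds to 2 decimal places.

Both samples are large (n₁ = 30 ≥ 30, n₂ = 40 ≥ 30), so a z-interval for the difference of means applies.

Point estimate: x̄₁ - x̄₂ = 54 - 48 = 6

Standard error: SE = √(s₁²/n₁ + s₂²/n₂)
= √(10²/30 + 12²/40)
= √(3.333333 + 3.600000)
= 2.633122

For 95% confidence, z* = 1.96 (from standard normal table)
Margin of error: E = z* × SE = 1.96 × 2.633122 = 5.1609

Z-interval: (x̄₁ - x̄₂) ± E = 6 ± 5.1609 = (0.8391, 11.1609)

Rounded to 2 decimal places:

(0.84, 11.16)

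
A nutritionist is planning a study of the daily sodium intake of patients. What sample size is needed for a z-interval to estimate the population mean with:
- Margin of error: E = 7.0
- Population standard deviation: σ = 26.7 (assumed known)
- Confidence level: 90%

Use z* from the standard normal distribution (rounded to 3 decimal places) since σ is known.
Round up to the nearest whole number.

Using z* since population σ is known (z-interval formula).

For 90% confidence, z* = 1.645 (from standard normal table)

Sample size formula for z-interval: n = (z*σ/E)²

n = (1.645 × 26.7 / 7.0)²
  = (6.274500)²
  = 39.3694

Round up to the nearest whole number: n = 40

40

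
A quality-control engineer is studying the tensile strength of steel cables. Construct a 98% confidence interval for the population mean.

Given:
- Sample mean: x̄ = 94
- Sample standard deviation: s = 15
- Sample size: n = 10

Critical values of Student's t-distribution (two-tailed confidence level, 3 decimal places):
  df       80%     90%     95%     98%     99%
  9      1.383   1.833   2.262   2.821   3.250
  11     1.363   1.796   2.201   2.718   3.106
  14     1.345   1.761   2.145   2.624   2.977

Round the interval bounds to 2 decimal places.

The population standard deviation σ is unknown (only the sample standard deviation s is given), so use a t-interval with df = n - 1 = 10 - 1 = 9.

For 98% confidence with df = 9, t* = 2.821 (from t-table)

Standard error: SE = s/√n = 15/√10 = 4.743416

Margin of error: E = t* × SE = 2.821 × 4.743416 = 13.3812

T-interval: x̄ ± E = 94 ± 13.3812 = (80.6188, 107.3812)

Rounded to 2 decimal places:

(80.62, 107.38)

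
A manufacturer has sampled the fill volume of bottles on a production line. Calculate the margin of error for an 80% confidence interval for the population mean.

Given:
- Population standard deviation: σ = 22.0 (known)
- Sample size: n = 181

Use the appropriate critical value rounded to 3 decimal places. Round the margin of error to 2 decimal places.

The population standard deviation σ is known, so use the z-interval margin of error formula.

For 80% confidence, z* = 1.282 (from standard normal table)

Margin of error formula for z-interval: E = z* × σ/√n

E = 1.282 × 22.0/√181
  = 1.282 × 1.635247
  = 2.0964

Rounded to 2 decimal places:

2.10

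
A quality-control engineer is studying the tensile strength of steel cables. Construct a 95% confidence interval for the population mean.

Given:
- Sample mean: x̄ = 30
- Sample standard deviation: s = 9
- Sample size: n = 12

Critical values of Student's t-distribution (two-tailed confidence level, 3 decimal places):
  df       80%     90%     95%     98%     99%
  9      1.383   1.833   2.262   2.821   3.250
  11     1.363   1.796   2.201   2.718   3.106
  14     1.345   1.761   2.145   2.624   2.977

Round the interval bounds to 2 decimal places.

The population standard deviation σ is unknown (only the sample standard deviation s is given), so use a t-interval with df = n - 1 = 12 - 1 = 11.

For 95% confidence with df = 11, t* = 2.201 (from t-table)

Standard error: SE = s/√n = 9/√12 = 2.598076

Margin of error: E = t* × SE = 2.201 × 2.598076 = 5.7184

T-interval: x̄ ± E = 30 ± 5.7184 = (24.2816, 35.7184)

Rounded to 2 decimal places:

(24.28, 35.72)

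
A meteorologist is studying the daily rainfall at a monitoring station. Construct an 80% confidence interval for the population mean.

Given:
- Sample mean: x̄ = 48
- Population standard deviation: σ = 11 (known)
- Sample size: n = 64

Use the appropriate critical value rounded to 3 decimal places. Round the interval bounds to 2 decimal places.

The population standard deviation σ is known, so use a z-interval (standard normal critical value).

For 80% confidence, z* = 1.282 (from standard normal table)

Standard error: SE = σ/√n = 11/√64 = 1.375000

Margin of error: E = z* × SE = 1.282 × 1.375000 = 1.7628

Z-interval: x̄ ± E = 48 ± 1.7628 = (46.2373, 49.7627)

Rounded to 2 decimal places:

(46.24, 49.76)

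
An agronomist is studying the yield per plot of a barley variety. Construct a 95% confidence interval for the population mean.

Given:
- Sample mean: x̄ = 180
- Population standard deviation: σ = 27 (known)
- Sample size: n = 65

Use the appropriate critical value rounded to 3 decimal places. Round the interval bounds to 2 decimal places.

The population standard deviation σ is known, so use a z-interval (standard normal critical value).

For 95% confidence, z* = 1.96 (from standard normal table)

Standard error: SE = σ/√n = 27/√65 = 3.348938

Margin of error: E = z* × SE = 1.96 × 3.348938 = 6.5639

Z-interval: x̄ ± E = 180 ± 6.5639 = (173.4361, 186.5639)

Rounded to 2 decimal places:

(173.44, 186.56)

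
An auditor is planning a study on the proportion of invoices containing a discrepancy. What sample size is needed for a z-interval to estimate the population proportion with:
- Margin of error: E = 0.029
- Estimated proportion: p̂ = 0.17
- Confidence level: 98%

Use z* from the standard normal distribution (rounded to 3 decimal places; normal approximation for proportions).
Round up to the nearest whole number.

Using z* for proportion z-interval (normal approximation).

For 98% confidence, z* = 2.326 (from standard normal table)

Sample size formula for proportion z-interval: n = z*²p̂(1-p̂)/E²

n = 2.326² × 0.17 × 0.83 / 0.029²
  = 5.410276 × 0.1411 / 0.000841
  = 907.7169

Round up to the nearest whole number: n = 908

908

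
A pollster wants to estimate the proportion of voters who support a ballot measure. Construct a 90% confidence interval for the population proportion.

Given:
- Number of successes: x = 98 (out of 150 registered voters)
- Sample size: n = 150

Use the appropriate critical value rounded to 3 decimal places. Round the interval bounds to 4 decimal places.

Sample proportion: p̂ = 98/150 = 0.653333

Check conditions for normal approximation:
  np̂ = 98 ≥ 10 ✓
  n(1-p̂) = 52 ≥ 10 ✓

The sample is large enough, so use a z-interval (normal approximation) for the proportion.

For 90% confidence, z* = 1.645 (from standard normal table)

Standard error: SE = √(p̂(1-p̂)/n) = √(0.653333×0.346667/150) = 0.03885777

Margin of error: E = z* × SE = 1.645 × 0.03885777 = 0.063921

Z-interval: p̂ ± E = 0.653333 ± 0.063921 = (0.589412, 0.717254)

Rounded to 4 decimal places:

(0.5894, 0.7173)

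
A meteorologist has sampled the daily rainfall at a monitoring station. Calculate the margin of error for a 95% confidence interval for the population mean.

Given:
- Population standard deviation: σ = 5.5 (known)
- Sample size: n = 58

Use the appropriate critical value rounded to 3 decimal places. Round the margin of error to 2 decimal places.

The population standard deviation σ is known, so use the z-interval margin of error formula.

For 95% confidence, z* = 1.96 (from standard normal table)

Margin of error formula for z-interval: E = z* × σ/√n

E = 1.96 × 5.5/√58
  = 1.96 × 0.722185
  = 1.4155

Rounded to 2 decimal places:

1.42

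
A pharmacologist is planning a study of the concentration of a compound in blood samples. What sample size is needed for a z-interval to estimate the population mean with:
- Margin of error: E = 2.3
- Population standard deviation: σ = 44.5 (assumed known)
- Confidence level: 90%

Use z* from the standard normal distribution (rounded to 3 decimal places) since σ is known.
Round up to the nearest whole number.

Using z* since population σ is known (z-interval formula).

For 90% confidence, z* = 1.645 (from standard normal table)

Sample size formula for z-interval: n = (z*σ/E)²

n = (1.645 × 44.5 / 2.3)²
  = (31.827174)²
  = 1012.9690

Round up to the nearest whole number: n = 1013

1013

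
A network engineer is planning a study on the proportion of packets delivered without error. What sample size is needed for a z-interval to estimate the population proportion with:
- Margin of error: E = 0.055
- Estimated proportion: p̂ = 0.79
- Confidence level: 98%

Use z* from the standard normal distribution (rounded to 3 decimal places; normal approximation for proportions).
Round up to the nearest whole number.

Using z* for proportion z-interval (normal approximation).

For 98% confidence, z* = 2.326 (from standard normal table)

Sample size formula for proportion z-interval: n = z*²p̂(1-p̂)/E²

n = 2.326² × 0.79 × 0.21 / 0.055²
  = 5.410276 × 0.1659 / 0.003025
  = 296.7156

Round up to the nearest whole number: n = 297

297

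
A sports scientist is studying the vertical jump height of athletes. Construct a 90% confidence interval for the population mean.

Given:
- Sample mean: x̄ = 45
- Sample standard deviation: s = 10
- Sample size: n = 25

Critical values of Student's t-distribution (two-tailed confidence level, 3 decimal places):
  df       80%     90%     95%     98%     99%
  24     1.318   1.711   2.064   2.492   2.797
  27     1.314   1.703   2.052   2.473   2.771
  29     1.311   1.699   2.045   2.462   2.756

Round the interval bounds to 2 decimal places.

The population standard deviation σ is unknown (only the sample standard deviation s is given), so use a t-interval with df = n - 1 = 25 - 1 = 24.

For 90% confidence with df = 24, t* = 1.711 (from t-table)

Standard error: SE = s/√n = 10/√25 = 2.000000

Margin of error: E = t* × SE = 1.711 × 2.000000 = 3.4220

T-interval: x̄ ± E = 45 ± 3.4220 = (41.5780, 48.4220)

Rounded to 2 decimal places:

(41.58, 48.42)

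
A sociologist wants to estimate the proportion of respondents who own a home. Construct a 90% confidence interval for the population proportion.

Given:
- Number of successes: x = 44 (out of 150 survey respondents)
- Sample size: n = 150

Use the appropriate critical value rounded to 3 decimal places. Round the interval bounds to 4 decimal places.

Sample proportion: p̂ = 44/150 = 0.293333

Check conditions for normal approximation:
  np̂ = 44 ≥ 10 ✓
  n(1-p̂) = 106 ≥ 10 ✓

The sample is large enough, so use a z-interval (normal approximation) for the proportion.

For 90% confidence, z* = 1.645 (from standard normal table)

Standard error: SE = √(p̂(1-p̂)/n) = √(0.293333×0.706667/150) = 0.03717426

Margin of error: E = z* × SE = 1.645 × 0.03717426 = 0.061152

Z-interval: p̂ ± E = 0.293333 ± 0.061152 = (0.232182, 0.354485)

Rounded to 4 decimal places:

(0.2322, 0.3545)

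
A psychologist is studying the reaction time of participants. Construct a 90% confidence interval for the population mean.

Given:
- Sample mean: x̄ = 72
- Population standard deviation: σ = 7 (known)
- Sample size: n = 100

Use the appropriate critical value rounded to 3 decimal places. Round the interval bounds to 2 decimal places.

The population standard deviation σ is known, so use a z-interval (standard normal critical value).

For 90% confidence, z* = 1.645 (from standard normal table)

Standard error: SE = σ/√n = 7/√100 = 0.700000

Margin of error: E = z* × SE = 1.645 × 0.700000 = 1.1515

Z-interval: x̄ ± E = 72 ± 1.1515 = (70.8485, 73.1515)

Rounded to 2 decimal places:

(70.85, 73.15)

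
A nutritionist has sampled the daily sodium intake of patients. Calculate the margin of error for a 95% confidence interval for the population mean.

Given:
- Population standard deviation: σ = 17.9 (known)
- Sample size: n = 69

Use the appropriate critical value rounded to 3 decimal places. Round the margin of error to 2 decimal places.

The population standard deviation σ is known, so use the z-interval margin of error formula.

For 95% confidence, z* = 1.96 (from standard normal table)

Margin of error formula for z-interval: E = z* × σ/√n

E = 1.96 × 17.9/√69
  = 1.96 × 2.154907
  = 4.2236

Rounded to 2 decimal places:

4.22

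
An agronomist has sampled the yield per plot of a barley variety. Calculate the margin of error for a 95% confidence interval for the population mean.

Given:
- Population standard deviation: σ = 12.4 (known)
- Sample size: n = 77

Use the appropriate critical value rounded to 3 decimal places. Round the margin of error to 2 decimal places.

The population standard deviation σ is known, so use the z-interval margin of error formula.

For 95% confidence, z* = 1.96 (from standard normal table)

Margin of error formula for z-interval: E = z* × σ/√n

E = 1.96 × 12.4/√77
  = 1.96 × 1.413111
  = 2.7697

Rounded to 2 decimal places:

2.77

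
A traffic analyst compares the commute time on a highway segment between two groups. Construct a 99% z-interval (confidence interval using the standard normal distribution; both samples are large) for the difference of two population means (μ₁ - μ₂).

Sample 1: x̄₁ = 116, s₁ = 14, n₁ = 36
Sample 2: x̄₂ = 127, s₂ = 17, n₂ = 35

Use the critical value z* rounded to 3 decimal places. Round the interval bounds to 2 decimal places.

Both samples are large (n₁ = 36 ≥ 30, n₂ = 35 ≥ 30), so a z-interval for the difference of means applies.

Point estimate: x̄₁ - x̄₂ = 116 - 127 = -11

Standard error: SE = √(s₁²/n₁ + s₂²/n₂)
= √(14²/36 + 17²/35)
= √(5.444444 + 8.257143)
= 3.701566

For 99% confidence, z* = 2.576 (from standard normal table)
Margin of error: E = z* × SE = 2.576 × 3.701566 = 9.5352

Z-interval: (x̄₁ - x̄₂) ± E = -11 ± 9.5352 = (-20.5352, -1.4648)

Rounded to 2 decimal places:

(-20.54, -1.46)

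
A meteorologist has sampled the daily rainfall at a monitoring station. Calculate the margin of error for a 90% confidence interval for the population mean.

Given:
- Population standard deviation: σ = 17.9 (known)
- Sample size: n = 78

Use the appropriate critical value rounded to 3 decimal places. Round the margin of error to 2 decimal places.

The population standard deviation σ is known, so use the z-interval margin of error formula.

For 90% confidence, z* = 1.645 (from standard normal table)

Margin of error formula for z-interval: E = z* × σ/√n

E = 1.645 × 17.9/√78
  = 1.645 × 2.026776
  = 3.3340

Rounded to 2 decimal places:

3.33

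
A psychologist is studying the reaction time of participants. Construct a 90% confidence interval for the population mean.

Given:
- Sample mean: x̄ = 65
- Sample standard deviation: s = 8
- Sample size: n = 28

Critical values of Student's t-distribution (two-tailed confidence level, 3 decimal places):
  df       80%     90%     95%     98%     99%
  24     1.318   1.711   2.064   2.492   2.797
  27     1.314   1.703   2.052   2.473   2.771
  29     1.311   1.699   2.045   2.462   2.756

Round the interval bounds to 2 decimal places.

The population standard deviation σ is unknown (only the sample standard deviation s is given), so use a t-interval with df = n - 1 = 28 - 1 = 27.

For 90% confidence with df = 27, t* = 1.703 (from t-table)

Standard error: SE = s/√n = 8/√28 = 1.511858

Margin of error: E = t* × SE = 1.703 × 1.511858 = 2.5747

T-interval: x̄ ± E = 65 ± 2.5747 = (62.4253, 67.5747)

Rounded to 2 decimal places:

(62.43, 67.57)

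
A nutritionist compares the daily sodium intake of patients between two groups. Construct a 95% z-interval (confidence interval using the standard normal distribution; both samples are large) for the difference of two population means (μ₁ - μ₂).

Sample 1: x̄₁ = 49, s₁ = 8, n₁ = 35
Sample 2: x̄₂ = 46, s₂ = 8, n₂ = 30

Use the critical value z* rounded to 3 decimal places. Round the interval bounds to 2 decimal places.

Both samples are large (n₁ = 35 ≥ 30, n₂ = 30 ≥ 30), so a z-interval for the difference of means applies.

Point estimate: x̄₁ - x̄₂ = 49 - 46 = 3

Standard error: SE = √(s₁²/n₁ + s₂²/n₂)
= √(8²/35 + 8²/30)
= √(1.828571 + 2.133333)
= 1.990453

For 95% confidence, z* = 1.96 (from standard normal table)
Margin of error: E = z* × SE = 1.96 × 1.990453 = 3.9013

Z-interval: (x̄₁ - x̄₂) ± E = 3 ± 3.9013 = (-0.9013, 6.9013)

Rounded to 2 decimal places:

(-0.90, 6.90)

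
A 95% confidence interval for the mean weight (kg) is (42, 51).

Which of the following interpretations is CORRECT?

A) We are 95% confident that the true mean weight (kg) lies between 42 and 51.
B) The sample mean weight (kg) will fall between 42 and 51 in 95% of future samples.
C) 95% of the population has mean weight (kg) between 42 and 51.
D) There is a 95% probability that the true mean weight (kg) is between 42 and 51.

A confidence interval represents our confidence in the procedure, not a probability statement about the parameter.

Key concept: If we repeated this sampling process many times and computed a 95% CI each time, about 95% of those intervals would contain the true population parameter.

For this specific interval (42, 51):
- Midpoint (point estimate): 46.5
- Margin of error: 4.5

The correct interpretation is the one stating confidence that the true parameter lies in the interval — option A.

A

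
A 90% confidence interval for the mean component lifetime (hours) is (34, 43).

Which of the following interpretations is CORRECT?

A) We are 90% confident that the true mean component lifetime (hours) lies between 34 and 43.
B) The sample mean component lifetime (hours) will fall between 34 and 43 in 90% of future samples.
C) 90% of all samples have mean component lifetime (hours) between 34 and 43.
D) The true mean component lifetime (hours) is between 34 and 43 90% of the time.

A confidence interval represents our confidence in the procedure, not a probability statement about the parameter.

Key concept: If we repeated this sampling process many times and computed a 90% CI each time, about 90% of those intervals would contain the true population parameter.

For this specific interval (34, 43):
- Midpoint (point estimate): 38.5
- Margin of error: 4.5

The correct interpretation is the one stating confidence that the true parameter lies in the interval — option A.

A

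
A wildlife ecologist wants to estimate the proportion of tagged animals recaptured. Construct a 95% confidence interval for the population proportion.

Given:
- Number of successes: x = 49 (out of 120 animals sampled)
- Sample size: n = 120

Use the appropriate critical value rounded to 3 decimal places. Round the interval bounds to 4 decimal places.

Sample proportion: p̂ = 49/120 = 0.408333

Check conditions for normal approximation:
  np̂ = 49 ≥ 10 ✓
  n(1-p̂) = 71 ≥ 10 ✓

The sample is large enough, so use a z-interval (normal approximation) for the proportion.

For 95% confidence, z* = 1.96 (from standard normal table)

Standard error: SE = √(p̂(1-p̂)/n) = √(0.408333×0.591667/120) = 0.04486993

Margin of error: E = z* × SE = 1.96 × 0.04486993 = 0.087945

Z-interval: p̂ ± E = 0.408333 ± 0.087945 = (0.320388, 0.496278)

Rounded to 4 decimal places:

(0.3204, 0.4963)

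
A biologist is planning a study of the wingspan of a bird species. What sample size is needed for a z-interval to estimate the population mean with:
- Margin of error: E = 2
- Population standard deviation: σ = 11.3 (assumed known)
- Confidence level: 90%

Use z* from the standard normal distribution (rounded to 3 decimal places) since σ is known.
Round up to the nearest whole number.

Using z* since population σ is known (z-interval formula).

For 90% confidence, z* = 1.645 (from standard normal table)

Sample size formula for z-interval: n = (z*σ/E)²

n = (1.645 × 11.3 / 2)²
  = (9.294250)²
  = 86.3831

Round up to the nearest whole number: n = 87

87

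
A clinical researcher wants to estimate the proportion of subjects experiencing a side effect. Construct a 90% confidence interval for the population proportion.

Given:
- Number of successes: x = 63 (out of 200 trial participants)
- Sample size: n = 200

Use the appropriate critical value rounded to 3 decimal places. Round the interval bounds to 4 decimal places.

Sample proportion: p̂ = 63/200 = 0.315000

Check conditions for normal approximation:
  np̂ = 63 ≥ 10 ✓
  n(1-p̂) = 137 ≥ 10 ✓

The sample is large enough, so use a z-interval (normal approximation) for the proportion.

For 90% confidence, z* = 1.645 (from standard normal table)

Standard error: SE = √(p̂(1-p̂)/n) = √(0.315000×0.685000/200) = 0.03284623

Margin of error: E = z* × SE = 1.645 × 0.03284623 = 0.054032

Z-interval: p̂ ± E = 0.315000 ± 0.054032 = (0.260968, 0.369032)

Rounded to 4 decimal places:

(0.2610, 0.3690)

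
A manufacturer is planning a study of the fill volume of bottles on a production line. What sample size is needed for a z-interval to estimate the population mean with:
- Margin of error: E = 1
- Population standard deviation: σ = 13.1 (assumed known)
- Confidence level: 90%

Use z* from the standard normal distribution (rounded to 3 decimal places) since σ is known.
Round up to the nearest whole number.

Using z* since population σ is known (z-interval formula).

For 90% confidence, z* = 1.645 (from standard normal table)

Sample size formula for z-interval: n = (z*σ/E)²

n = (1.645 × 13.1 / 1)²
  = (21.549500)²
  = 464.3810

Round up to the nearest whole number: n = 465

465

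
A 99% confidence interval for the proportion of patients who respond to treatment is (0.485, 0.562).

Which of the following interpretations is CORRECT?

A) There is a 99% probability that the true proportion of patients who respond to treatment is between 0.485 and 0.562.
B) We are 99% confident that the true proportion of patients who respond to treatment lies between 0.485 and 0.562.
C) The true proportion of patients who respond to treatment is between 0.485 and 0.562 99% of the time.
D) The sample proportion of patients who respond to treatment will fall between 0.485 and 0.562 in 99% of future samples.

A confidence interval represents our confidence in the procedure, not a probability statement about the parameter.

Key concept: If we repeated this sampling process many times and computed a 99% CI each time, about 99% of those intervals would contain the true population parameter.

For this specific interval (0.485, 0.562):
- Midpoint (point estimate): 0.5235
- Margin of error: 0.0385

The correct interpretation is the one stating confidence that the true parameter lies in the interval — option B.

B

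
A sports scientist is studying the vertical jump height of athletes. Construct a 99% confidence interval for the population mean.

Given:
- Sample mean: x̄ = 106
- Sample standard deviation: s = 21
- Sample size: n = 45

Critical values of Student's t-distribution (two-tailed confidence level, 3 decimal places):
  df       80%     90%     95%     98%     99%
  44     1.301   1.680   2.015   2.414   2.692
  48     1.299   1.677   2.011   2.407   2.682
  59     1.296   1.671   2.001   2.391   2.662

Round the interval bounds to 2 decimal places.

The population standard deviation σ is unknown (only the sample standard deviation s is given), so use a t-interval with df = n - 1 = 45 - 1 = 44.

For 99% confidence with df = 44, t* = 2.692 (from t-table)

Standard error: SE = s/√n = 21/√45 = 3.130495

Margin of error: E = t* × SE = 2.692 × 3.130495 = 8.4273

T-interval: x̄ ± E = 106 ± 8.4273 = (97.5727, 114.4273)

Rounded to 2 decimal places:

(97.57, 114.43)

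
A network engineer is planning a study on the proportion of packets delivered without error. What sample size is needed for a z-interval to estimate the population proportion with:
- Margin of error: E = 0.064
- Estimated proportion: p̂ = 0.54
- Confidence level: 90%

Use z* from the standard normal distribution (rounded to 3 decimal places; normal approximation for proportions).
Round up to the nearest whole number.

Using z* for proportion z-interval (normal approximation).

For 90% confidence, z* = 1.645 (from standard normal table)

Sample size formula for proportion z-interval: n = z*²p̂(1-p̂)/E²

n = 1.645² × 0.54 × 0.46 / 0.064²
  = 2.706025 × 0.2484 / 0.004096
  = 164.1056

Round up to the nearest whole number: n = 165

165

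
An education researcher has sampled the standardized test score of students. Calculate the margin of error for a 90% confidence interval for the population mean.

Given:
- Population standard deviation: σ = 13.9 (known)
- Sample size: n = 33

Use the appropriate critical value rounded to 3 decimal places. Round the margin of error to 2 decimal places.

The population standard deviation σ is known, so use the z-interval margin of error formula.

For 90% confidence, z* = 1.645 (from standard normal table)

Margin of error formula for z-interval: E = z* × σ/√n

E = 1.645 × 13.9/√33
  = 1.645 × 2.419679
  = 3.9804

Rounded to 2 decimal places:

3.98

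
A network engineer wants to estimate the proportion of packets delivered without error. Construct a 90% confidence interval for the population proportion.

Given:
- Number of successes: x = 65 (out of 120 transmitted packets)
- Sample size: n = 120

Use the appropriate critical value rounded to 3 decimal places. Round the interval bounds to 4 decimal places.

Sample proportion: p̂ = 65/120 = 0.541667

Check conditions for normal approximation:
  np̂ = 65 ≥ 10 ✓
  n(1-p̂) = 55 ≥ 10 ✓

The sample is large enough, so use a z-interval (normal approximation) for the proportion.

For 90% confidence, z* = 1.645 (from standard normal table)

Standard error: SE = √(p̂(1-p̂)/n) = √(0.541667×0.458333/120) = 0.04548479

Margin of error: E = z* × SE = 1.645 × 0.04548479 = 0.074822

Z-interval: p̂ ± E = 0.541667 ± 0.074822 = (0.466844, 0.616489)

Rounded to 4 decimal places:

(0.4668, 0.6165)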